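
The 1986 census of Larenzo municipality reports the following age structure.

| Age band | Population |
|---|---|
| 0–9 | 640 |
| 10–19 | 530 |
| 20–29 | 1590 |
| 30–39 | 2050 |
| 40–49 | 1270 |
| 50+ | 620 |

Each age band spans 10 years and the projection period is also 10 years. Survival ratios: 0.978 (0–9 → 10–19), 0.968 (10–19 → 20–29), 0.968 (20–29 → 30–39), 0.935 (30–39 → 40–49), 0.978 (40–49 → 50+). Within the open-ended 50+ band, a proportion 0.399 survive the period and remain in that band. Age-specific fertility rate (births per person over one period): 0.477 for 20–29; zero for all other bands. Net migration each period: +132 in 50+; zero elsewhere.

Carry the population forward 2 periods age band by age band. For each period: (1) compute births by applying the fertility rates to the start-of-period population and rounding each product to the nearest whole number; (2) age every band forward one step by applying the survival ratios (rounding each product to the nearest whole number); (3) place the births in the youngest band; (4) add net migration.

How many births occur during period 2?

245

Let band 1 be 0–9 through band 6 = 50+.
Period 1.
Births: 1590 × 0.477 = 758
Band 2: 640 × 0.978 = 626
Band 3: 530 × 0.968 = 513
Band 4: 1590 × 0.968 = 1539
Band 5: 2050 × 0.935 = 1917
Band 6: 1270 × 0.978 + 620 × 0.399 = 1242 + 247 = 1489
Net migration: Band 6 + 132 → 1621
→ [758, 626, 513, 1539, 1917, 1621]
Period 2.
Births: 513 × 0.477 = 245
Band 2: 758 × 0.978 = 741
Band 3: 626 × 0.968 = 606
Band 4: 513 × 0.968 = 497
Band 5: 1539 × 0.935 = 1439
Band 6: 1917 × 0.978 + 1621 × 0.399 = 1875 + 647 = 2522
Net migration: Band 6 + 132 → 2654
→ [245, 741, 606, 497, 1439, 2654]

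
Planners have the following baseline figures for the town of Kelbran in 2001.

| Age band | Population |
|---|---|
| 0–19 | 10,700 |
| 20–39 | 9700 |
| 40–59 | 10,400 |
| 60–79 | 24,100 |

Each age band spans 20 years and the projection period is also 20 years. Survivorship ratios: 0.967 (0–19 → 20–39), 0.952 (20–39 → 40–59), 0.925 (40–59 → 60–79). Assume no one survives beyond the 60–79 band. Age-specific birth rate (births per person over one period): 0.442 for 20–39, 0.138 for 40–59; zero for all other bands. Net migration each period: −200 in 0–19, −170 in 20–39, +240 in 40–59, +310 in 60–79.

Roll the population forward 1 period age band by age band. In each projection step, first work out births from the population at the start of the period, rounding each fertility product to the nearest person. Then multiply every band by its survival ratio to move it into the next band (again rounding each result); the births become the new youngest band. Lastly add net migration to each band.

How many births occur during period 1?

(Groups numbered youngest = 1 to oldest = 4.)
[period 1]
Births: 9700 × 0.442 = 4287, 10400 × 0.138 = 1435 → total 5722
Group 2: 10700 × 0.967 = 10347
Group 3: 9700 × 0.952 = 9234
Group 4: 10400 × 0.925 = 9620
Net migration: Group 1 − 200 → 5522; Group 2 − 170 → 10177; Group 3 + 240 → 9474; Group 4 + 310 → 9930
Giving 5522 / 10177 / 9474 / 9930.

5722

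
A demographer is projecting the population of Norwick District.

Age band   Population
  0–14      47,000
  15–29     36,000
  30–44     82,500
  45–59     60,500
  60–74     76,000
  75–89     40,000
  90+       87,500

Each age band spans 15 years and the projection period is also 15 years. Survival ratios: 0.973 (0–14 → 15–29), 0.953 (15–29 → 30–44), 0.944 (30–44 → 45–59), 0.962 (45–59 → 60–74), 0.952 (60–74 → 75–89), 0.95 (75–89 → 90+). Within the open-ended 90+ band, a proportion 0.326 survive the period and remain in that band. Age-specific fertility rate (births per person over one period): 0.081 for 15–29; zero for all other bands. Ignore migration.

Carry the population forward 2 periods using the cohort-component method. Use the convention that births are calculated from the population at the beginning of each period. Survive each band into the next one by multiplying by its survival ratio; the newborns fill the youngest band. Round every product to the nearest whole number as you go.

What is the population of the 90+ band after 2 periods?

After projecting period 1:
Births: 36000 × 0.081 = 2916
15–29: 47000 × 0.973 = 45731
30–44: 36000 × 0.953 = 34308
45–59: 82500 × 0.944 = 77880
60–74: 60500 × 0.962 = 58201
75–89: 76000 × 0.952 = 72352
90+: 40000 × 0.95 + 87500 × 0.326 = 38000 + 28525 = 66525
→ [2916, 45731, 34308, 77880, 58201, 72352, 66525]
After projecting period 2:
Births: 45731 × 0.081 = 3704
15–29: 2916 × 0.973 = 2837
30–44: 45731 × 0.953 = 43582
45–59: 34308 × 0.944 = 32387
60–74: 77880 × 0.962 = 74921
75–89: 58201 × 0.952 = 55407
90+: 72352 × 0.95 + 66525 × 0.326 = 68734 + 21687 = 90421
→ [3704, 2837, 43582, 32387, 74921, 55407, 90421]

90421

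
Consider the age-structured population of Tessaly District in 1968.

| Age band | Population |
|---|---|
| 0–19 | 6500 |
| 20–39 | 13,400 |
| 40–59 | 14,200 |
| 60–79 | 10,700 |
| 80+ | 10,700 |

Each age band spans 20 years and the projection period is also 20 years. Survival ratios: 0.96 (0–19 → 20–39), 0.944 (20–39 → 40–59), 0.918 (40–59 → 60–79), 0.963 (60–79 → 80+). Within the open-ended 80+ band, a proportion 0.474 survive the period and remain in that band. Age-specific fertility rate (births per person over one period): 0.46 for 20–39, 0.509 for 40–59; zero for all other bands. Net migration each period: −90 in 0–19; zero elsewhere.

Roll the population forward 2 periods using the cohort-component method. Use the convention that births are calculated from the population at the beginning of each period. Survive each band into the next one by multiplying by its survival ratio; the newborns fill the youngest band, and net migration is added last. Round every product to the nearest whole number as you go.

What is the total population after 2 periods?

59335

— Period 1 —
Births: 13400 × 0.46 = 6164 ; 14200 × 0.509 = 7228 ⇒ total 13392
20–39: 6500 × 0.96 = 6240
40–59: 13400 × 0.944 = 12650
60–79: 14200 × 0.918 = 13036
80+: 10700 × 0.963 + 10700 × 0.474 = 10304 + 5072 = 15376
Net migration: 0–19 − 90 → 13302
Giving 13302 / 6240 / 12650 / 13036 / 15376.
— Period 2 —
Births: 6240 × 0.46 = 2870 ; 12650 × 0.509 = 6439 ⇒ total 9309
20–39: 13302 × 0.96 = 12770
40–59: 6240 × 0.944 = 5891
60–79: 12650 × 0.918 = 11613
80+: 13036 × 0.963 + 15376 × 0.474 = 12554 + 7288 = 19842
Net migration: 0–19 − 90 → 9219
Giving 9219 / 12770 / 5891 / 11613 / 19842.
Total after period 2: 9219 + 12770 + 5891 + 11613 + 19842 = 59335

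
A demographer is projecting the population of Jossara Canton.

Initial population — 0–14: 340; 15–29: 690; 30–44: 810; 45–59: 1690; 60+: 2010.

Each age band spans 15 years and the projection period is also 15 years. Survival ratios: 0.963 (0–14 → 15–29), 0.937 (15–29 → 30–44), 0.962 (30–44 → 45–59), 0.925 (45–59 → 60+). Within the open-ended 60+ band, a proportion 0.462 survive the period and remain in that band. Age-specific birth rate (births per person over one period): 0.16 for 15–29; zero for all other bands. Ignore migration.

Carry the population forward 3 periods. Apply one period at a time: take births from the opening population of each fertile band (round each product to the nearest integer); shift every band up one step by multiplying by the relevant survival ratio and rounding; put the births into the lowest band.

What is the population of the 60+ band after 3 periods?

Call the bands 1 to 5, youngest first.
— Period 1 —
Births: 690 × 0.16 = 110
Band 2: 340 × 0.963 = 327
Band 3: 690 × 0.937 = 647
Band 4: 810 × 0.962 = 779
Band 5: 1690 × 0.925 + 2010 × 0.462 = 1563 + 929 = 2492
→ [110, 327, 647, 779, 2492]
— Period 2 —
Births: 327 × 0.16 = 52
Band 2: 110 × 0.963 = 106
Band 3: 327 × 0.937 = 306
Band 4: 647 × 0.962 = 622
Band 5: 779 × 0.925 + 2492 × 0.462 = 721 + 1151 = 1872
→ [52, 106, 306, 622, 1872]
— Period 3 —
Births: 106 × 0.16 = 17
Band 2: 52 × 0.963 = 50
Band 3: 106 × 0.937 = 99
Band 4: 306 × 0.962 = 294
Band 5: 622 × 0.925 + 1872 × 0.462 = 575 + 865 = 1440
→ [17, 50, 99, 294, 1440]

1440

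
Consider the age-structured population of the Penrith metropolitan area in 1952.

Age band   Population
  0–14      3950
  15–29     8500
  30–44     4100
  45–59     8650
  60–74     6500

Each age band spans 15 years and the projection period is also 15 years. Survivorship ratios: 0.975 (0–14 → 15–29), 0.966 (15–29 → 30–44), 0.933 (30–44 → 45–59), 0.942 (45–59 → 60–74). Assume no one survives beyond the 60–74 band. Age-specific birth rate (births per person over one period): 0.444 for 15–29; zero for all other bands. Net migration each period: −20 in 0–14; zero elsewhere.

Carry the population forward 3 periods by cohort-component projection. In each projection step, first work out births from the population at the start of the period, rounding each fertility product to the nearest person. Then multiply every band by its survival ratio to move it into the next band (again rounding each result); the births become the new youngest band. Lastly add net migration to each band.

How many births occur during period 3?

After projecting period 1:
Births: 8500 × 0.444 = 3774
15–29: 3950 × 0.975 = 3851
30–44: 8500 × 0.966 = 8211
45–59: 4100 × 0.933 = 3825
60–74: 8650 × 0.942 = 8148
Net migration: 0–14 − 20 → 3754
End of period: [3754, 3851, 8211, 3825, 8148]
After projecting period 2:
Births: 3851 × 0.444 = 1710
15–29: 3754 × 0.975 = 3660
30–44: 3851 × 0.966 = 3720
45–59: 8211 × 0.933 = 7661
60–74: 3825 × 0.942 = 3603
Net migration: 0–14 − 20 → 1690
End of period: [1690, 3660, 3720, 7661, 3603]
After projecting period 3:
Births: 3660 × 0.444 = 1625
15–29: 1690 × 0.975 = 1648
30–44: 3660 × 0.966 = 3536
45–59: 3720 × 0.933 = 3471
60–74: 7661 × 0.942 = 7217
Net migration: 0–14 − 20 → 1605
End of period: [1605, 1648, 3536, 3471, 7217]

1625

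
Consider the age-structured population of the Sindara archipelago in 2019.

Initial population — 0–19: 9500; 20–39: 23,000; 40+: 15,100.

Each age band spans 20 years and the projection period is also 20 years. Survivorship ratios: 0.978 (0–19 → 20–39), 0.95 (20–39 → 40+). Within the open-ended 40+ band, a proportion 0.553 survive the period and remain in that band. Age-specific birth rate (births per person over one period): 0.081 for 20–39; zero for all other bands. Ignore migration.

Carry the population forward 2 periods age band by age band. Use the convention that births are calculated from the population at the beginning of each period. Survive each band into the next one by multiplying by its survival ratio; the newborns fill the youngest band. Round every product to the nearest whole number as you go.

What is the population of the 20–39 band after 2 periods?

[period 1]
Births: 23000 * 0.081 = 1863
20–39: 9500 * 0.978 = 9291
40+: 23000 * 0.95 + 15100 * 0.553 = 21850 + 8350 = 30200
→ [1863, 9291, 30200]
[period 2]
Births: 9291 * 0.081 = 753
20–39: 1863 * 0.978 = 1822
40+: 9291 * 0.95 + 30200 * 0.553 = 8826 + 16701 = 25527
→ [753, 1822, 25527]

1822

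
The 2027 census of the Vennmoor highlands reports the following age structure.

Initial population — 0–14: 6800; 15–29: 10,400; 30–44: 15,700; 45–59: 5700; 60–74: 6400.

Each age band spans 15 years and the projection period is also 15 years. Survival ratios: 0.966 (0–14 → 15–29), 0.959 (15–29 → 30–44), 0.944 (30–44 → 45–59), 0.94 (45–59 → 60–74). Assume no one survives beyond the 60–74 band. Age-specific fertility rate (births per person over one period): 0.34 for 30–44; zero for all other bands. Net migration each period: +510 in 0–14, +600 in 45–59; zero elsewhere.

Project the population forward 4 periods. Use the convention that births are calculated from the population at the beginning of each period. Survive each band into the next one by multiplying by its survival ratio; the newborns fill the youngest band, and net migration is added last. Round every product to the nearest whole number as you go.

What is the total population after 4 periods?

— Period 1 —
Births: 15700 × 0.34 = 5338
15–29: 6800 × 0.966 = 6569
30–44: 10400 × 0.959 = 9974
45–59: 15700 × 0.944 = 14821
60–74: 5700 × 0.94 = 5358
Net migration: 0–14 + 510 → 5848; 45–59 + 600 → 15421
Population now: 0–14=5848, 15–29=6569, 30–44=9974, 45–59=15421, 60–74=5358
— Period 2 —
Births: 9974 × 0.34 = 3391
15–29: 5848 × 0.966 = 5649
30–44: 6569 × 0.959 = 6300
45–59: 9974 × 0.944 = 9415
60–74: 15421 × 0.94 = 14496
Net migration: 0–14 + 510 → 3901; 45–59 + 600 → 10015
Population now: 0–14=3901, 15–29=5649, 30–44=6300, 45–59=10015, 60–74=14496
— Period 3 —
Births: 6300 × 0.34 = 2142
15–29: 3901 × 0.966 = 3768
30–44: 5649 × 0.959 = 5417
45–59: 6300 × 0.944 = 5947
60–74: 10015 × 0.94 = 9414
Net migration: 0–14 + 510 → 2652; 45–59 + 600 → 6547
Population now: 0–14=2652, 15–29=3768, 30–44=5417, 45–59=6547, 60–74=9414
— Period 4 —
Births: 5417 × 0.34 = 1842
15–29: 2652 × 0.966 = 2562
30–44: 3768 × 0.959 = 3614
45–59: 5417 × 0.944 = 5114
60–74: 6547 × 0.94 = 6154
Net migration: 0–14 + 510 → 2352; 45–59 + 600 → 5714
Population now: 0–14=2352, 15–29=2562, 30–44=3614, 45–59=5714, 60–74=6154
Total after period 4: 2352 + 2562 + 3614 + 5714 + 6154 = 20396

20396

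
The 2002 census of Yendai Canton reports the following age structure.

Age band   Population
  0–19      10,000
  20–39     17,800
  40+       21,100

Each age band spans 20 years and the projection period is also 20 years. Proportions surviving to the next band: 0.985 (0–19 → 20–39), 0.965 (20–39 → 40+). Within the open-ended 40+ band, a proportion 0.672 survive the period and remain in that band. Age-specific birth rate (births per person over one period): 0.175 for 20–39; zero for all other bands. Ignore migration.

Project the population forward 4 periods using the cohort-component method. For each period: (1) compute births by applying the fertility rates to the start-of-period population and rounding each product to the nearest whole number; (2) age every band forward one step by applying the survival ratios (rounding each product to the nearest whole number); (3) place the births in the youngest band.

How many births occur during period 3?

537

(Bands numbered youngest = 1 to oldest = 3.)
[period 1]
Births: 17800 × 0.175 = 3115
Band 2: 10000 × 0.985 = 9850
Band 3: 17800 × 0.965 + 21100 × 0.672 = 17177 + 14179 = 31356
Population now: 0–19=3115, 20–39=9850, 40+=31356
[period 2]
Births: 9850 × 0.175 = 1724
Band 2: 3115 × 0.985 = 3068
Band 3: 9850 × 0.965 + 31356 × 0.672 = 9505 + 21071 = 30576
Population now: 0–19=1724, 20–39=3068, 40+=30576
[period 3]
Births: 3068 × 0.175 = 537
Band 2: 1724 × 0.985 = 1698
Band 3: 3068 × 0.965 + 30576 × 0.672 = 2961 + 20547 = 23508
Population now: 0–19=537, 20–39=1698, 40+=23508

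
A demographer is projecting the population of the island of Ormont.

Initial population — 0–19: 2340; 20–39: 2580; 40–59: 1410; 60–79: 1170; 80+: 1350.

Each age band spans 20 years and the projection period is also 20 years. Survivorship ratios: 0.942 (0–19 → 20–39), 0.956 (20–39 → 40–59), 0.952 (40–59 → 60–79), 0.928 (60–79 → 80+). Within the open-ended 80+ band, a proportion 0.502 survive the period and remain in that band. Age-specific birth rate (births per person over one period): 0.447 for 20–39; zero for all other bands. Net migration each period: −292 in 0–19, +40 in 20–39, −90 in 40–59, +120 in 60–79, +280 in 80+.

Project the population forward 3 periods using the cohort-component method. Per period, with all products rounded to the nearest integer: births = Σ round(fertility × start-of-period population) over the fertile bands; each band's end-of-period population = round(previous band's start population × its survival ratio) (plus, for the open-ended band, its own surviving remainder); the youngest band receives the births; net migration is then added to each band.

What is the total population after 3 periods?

Period 1:
Births: 2580 × 0.447 = 1153
20–39: 2340 × 0.942 = 2204
40–59: 2580 × 0.956 = 2466
60–79: 1410 × 0.952 = 1342
80+: 1170 × 0.928 + 1350 × 0.502 = 1086 + 678 = 1764
Net migration: 0–19 − 292 → 861; 20–39 + 40 → 2244; 40–59 − 90 → 2376; 60–79 + 120 → 1462; 80+ + 280 → 2044
End of period: [861, 2244, 2376, 1462, 2044]
Period 2:
Births: 2244 × 0.447 = 1003
20–39: 861 × 0.942 = 811
40–59: 2244 × 0.956 = 2145
60–79: 2376 × 0.952 = 2262
80+: 1462 × 0.928 + 2044 × 0.502 = 1357 + 1026 = 2383
Net migration: 0–19 − 292 → 711; 20–39 + 40 → 851; 40–59 − 90 → 2055; 60–79 + 120 → 2382; 80+ + 280 → 2663
End of period: [711, 851, 2055, 2382, 2663]
Period 3:
Births: 851 × 0.447 = 380
20–39: 711 × 0.942 = 670
40–59: 851 × 0.956 = 814
60–79: 2055 × 0.952 = 1956
80+: 2382 × 0.928 + 2663 × 0.502 = 2210 + 1337 = 3547
Net migration: 0–19 − 292 → 88; 20–39 + 40 → 710; 40–59 − 90 → 724; 60–79 + 120 → 2076; 80+ + 280 → 3827
End of period: [88, 710, 724, 2076, 3827]
Total after period 3: 88 + 710 + 724 + 2076 + 3827 = 7425

7425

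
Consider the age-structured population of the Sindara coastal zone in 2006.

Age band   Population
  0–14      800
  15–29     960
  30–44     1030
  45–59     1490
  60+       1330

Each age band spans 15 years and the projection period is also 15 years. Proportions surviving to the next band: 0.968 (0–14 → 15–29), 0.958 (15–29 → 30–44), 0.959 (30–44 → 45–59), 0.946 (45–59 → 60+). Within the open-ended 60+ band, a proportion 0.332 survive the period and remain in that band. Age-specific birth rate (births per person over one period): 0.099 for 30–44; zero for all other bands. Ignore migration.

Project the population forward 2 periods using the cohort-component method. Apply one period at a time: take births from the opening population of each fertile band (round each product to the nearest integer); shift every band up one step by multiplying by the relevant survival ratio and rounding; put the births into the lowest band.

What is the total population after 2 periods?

Call the groups 1 to 5, youngest first.
Period 1:
Births: 1030 × 0.099 = 102
Group 2: 800 × 0.968 = 774
Group 3: 960 × 0.958 = 920
Group 4: 1030 × 0.959 = 988
Group 5: 1490 × 0.946 + 1330 × 0.332 = 1410 + 442 = 1852
→ [102, 774, 920, 988, 1852]
Period 2:
Births: 920 × 0.099 = 91
Group 2: 102 × 0.968 = 99
Group 3: 774 × 0.958 = 741
Group 4: 920 × 0.959 = 882
Group 5: 988 × 0.946 + 1852 × 0.332 = 935 + 615 = 1550
→ [91, 99, 741, 882, 1550]
Total after period 2: 91 + 99 + 741 + 882 + 1550 = 3363

3363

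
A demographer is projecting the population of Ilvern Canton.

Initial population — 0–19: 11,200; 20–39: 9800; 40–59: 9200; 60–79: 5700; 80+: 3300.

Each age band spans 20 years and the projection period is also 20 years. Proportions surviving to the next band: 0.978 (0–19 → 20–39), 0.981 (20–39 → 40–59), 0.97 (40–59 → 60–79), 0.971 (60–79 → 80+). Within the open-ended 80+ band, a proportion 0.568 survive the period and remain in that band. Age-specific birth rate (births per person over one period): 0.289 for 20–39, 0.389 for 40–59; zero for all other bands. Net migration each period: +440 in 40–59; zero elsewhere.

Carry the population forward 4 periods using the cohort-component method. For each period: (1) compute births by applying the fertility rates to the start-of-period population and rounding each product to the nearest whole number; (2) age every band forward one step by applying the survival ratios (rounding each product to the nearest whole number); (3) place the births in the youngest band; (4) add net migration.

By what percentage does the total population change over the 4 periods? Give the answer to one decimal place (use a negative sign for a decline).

13.0

Call the bands 1 to 5, youngest first.
— Period 1 —
Births: 9800 * 0.289 = 2832  |  9200 * 0.389 = 3579 ⇒ total 6411
Band 2: 11200 * 0.978 = 10954
Band 3: 9800 * 0.981 = 9614
Band 4: 9200 * 0.97 = 8924
Band 5: 5700 * 0.971 + 3300 * 0.568 = 5535 + 1874 = 7409
Net migration: Band 3 + 440 → 10054
End of period: [6411, 10954, 10054, 8924, 7409]
— Period 2 —
Births: 10954 * 0.289 = 3166  |  10054 * 0.389 = 3911 ⇒ total 7077
Band 2: 6411 * 0.978 = 6270
Band 3: 10954 * 0.981 = 10746
Band 4: 10054 * 0.97 = 9752
Band 5: 8924 * 0.971 + 7409 * 0.568 = 8665 + 4208 = 12873
Net migration: Band 3 + 440 → 11186
End of period: [7077, 6270, 11186, 9752, 12873]
— Period 3 —
Births: 6270 * 0.289 = 1812  |  11186 * 0.389 = 4351 ⇒ total 6163
Band 2: 7077 * 0.978 = 6921
Band 3: 6270 * 0.981 = 6151
Band 4: 11186 * 0.97 = 10850
Band 5: 9752 * 0.971 + 12873 * 0.568 = 9469 + 7312 = 16781
Net migration: Band 3 + 440 → 6591
End of period: [6163, 6921, 6591, 10850, 16781]
— Period 4 —
Births: 6921 * 0.289 = 2000  |  6591 * 0.389 = 2564 ⇒ total 4564
Band 2: 6163 * 0.978 = 6027
Band 3: 6921 * 0.981 = 6790
Band 4: 6591 * 0.97 = 6393
Band 5: 10850 * 0.971 + 16781 * 0.568 = 10535 + 9532 = 20067
Net migration: Band 3 + 440 → 7230
End of period: [4564, 6027, 7230, 6393, 20067]
Total: 39200 → 44281; change = 5081; percentage change = 13.0%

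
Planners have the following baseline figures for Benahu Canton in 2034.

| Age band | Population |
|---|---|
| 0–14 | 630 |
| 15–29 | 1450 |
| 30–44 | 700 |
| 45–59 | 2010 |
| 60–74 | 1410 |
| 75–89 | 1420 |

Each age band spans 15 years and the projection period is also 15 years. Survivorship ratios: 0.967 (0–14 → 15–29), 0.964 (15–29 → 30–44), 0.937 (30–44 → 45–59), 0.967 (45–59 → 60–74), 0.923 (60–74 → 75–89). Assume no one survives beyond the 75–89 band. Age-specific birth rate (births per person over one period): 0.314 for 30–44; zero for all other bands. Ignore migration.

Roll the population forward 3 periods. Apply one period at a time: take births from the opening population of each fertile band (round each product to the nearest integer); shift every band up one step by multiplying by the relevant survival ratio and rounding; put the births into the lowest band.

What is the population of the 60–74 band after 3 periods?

— Period 1 —
Births: 700 * 0.314 = 220
15–29: 630 * 0.967 = 609
30–44: 1450 * 0.964 = 1398
45–59: 700 * 0.937 = 656
60–74: 2010 * 0.967 = 1944
75–89: 1410 * 0.923 = 1301
Giving 220 / 609 / 1398 / 656 / 1944 / 1301.
— Period 2 —
Births: 1398 * 0.314 = 439
15–29: 220 * 0.967 = 213
30–44: 609 * 0.964 = 587
45–59: 1398 * 0.937 = 1310
60–74: 656 * 0.967 = 634
75–89: 1944 * 0.923 = 1794
Giving 439 / 213 / 587 / 1310 / 634 / 1794.
— Period 3 —
Births: 587 * 0.314 = 184
15–29: 439 * 0.967 = 425
30–44: 213 * 0.964 = 205
45–59: 587 * 0.937 = 550
60–74: 1310 * 0.967 = 1267
75–89: 634 * 0.923 = 585
Giving 184 / 425 / 205 / 550 / 1267 / 585.

1267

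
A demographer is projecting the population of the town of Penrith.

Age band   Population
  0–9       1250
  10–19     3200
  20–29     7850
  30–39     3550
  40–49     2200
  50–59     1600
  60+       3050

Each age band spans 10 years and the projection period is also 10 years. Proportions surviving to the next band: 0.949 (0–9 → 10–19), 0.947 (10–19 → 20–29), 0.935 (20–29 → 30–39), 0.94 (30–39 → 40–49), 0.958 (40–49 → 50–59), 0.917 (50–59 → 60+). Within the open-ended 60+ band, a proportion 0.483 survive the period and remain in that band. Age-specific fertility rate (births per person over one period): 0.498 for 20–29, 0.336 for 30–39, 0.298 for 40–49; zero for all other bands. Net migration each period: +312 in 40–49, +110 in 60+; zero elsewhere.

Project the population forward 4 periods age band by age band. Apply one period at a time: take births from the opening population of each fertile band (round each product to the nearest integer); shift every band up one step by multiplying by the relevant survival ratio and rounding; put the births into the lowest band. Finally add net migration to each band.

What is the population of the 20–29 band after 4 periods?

Period 1:
Births: 7850 × 0.498 = 3909 ; 3550 × 0.336 = 1193 ; 2200 × 0.298 = 656 → total 5758
10–19: 1250 × 0.949 = 1186
20–29: 3200 × 0.947 = 3030
30–39: 7850 × 0.935 = 7340
40–49: 3550 × 0.94 = 3337
50–59: 2200 × 0.958 = 2108
60+: 1600 × 0.917 + 3050 × 0.483 = 1467 + 1473 = 2940
Net migration: 40–49 + 312 → 3649; 60+ + 110 → 3050
Giving 5758 / 1186 / 3030 / 7340 / 3649 / 2108 / 3050.
Period 2:
Births: 3030 × 0.498 = 1509 ; 7340 × 0.336 = 2466 ; 3649 × 0.298 = 1087 → total 5062
10–19: 5758 × 0.949 = 5464
20–29: 1186 × 0.947 = 1123
30–39: 3030 × 0.935 = 2833
40–49: 7340 × 0.94 = 6900
50–59: 3649 × 0.958 = 3496
60+: 2108 × 0.917 + 3050 × 0.483 = 1933 + 1473 = 3406
Net migration: 40–49 + 312 → 7212; 60+ + 110 → 3516
Giving 5062 / 5464 / 1123 / 2833 / 7212 / 3496 / 3516.
Period 3:
Births: 1123 × 0.498 = 559 ; 2833 × 0.336 = 952 ; 7212 × 0.298 = 2149 → total 3660
10–19: 5062 × 0.949 = 4804
20–29: 5464 × 0.947 = 5174
30–39: 1123 × 0.935 = 1050
40–49: 2833 × 0.94 = 2663
50–59: 7212 × 0.958 = 6909
60+: 3496 × 0.917 + 3516 × 0.483 = 3206 + 1698 = 4904
Net migration: 40–49 + 312 → 2975; 60+ + 110 → 5014
Giving 3660 / 4804 / 5174 / 1050 / 2975 / 6909 / 5014.
Period 4:
Births: 5174 × 0.498 = 2577 ; 1050 × 0.336 = 353 ; 2975 × 0.298 = 887 → total 3817
10–19: 3660 × 0.949 = 3473
20–29: 4804 × 0.947 = 4549
30–39: 5174 × 0.935 = 4838
40–49: 1050 × 0.94 = 987
50–59: 2975 × 0.958 = 2850
60+: 6909 × 0.917 + 5014 × 0.483 = 6336 + 2422 = 8758
Net migration: 40–49 + 312 → 1299; 60+ + 110 → 8868
Giving 3817 / 3473 / 4549 / 4838 / 1299 / 2850 / 8868.

4549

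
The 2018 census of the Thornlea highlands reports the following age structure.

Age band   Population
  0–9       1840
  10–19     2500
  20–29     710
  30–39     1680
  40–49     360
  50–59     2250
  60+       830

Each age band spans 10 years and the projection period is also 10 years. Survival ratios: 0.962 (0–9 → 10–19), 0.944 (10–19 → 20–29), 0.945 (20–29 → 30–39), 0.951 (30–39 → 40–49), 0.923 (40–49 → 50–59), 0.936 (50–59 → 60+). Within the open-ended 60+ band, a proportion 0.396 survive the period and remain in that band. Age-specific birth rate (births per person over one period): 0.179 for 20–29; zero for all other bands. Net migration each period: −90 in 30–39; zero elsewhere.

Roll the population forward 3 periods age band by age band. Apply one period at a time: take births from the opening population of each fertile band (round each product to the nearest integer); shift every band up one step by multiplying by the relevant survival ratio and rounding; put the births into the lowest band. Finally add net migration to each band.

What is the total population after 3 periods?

Call the bands 1 to 7, youngest first.
Period 1.
Births: 710 × 0.179 = 127
Band 2: 1840 × 0.962 = 1770
Band 3: 2500 × 0.944 = 2360
Band 4: 710 × 0.945 = 671
Band 5: 1680 × 0.951 = 1598
Band 6: 360 × 0.923 = 332
Band 7: 2250 × 0.936 + 830 × 0.396 = 2106 + 329 = 2435
Net migration: Band 4 − 90 → 581
Population now: 0–9=127, 10–19=1770, 20–29=2360, 30–39=581, 40–49=1598, 50–59=332, 60+=2435
Period 2.
Births: 2360 × 0.179 = 422
Band 2: 127 × 0.962 = 122
Band 3: 1770 × 0.944 = 1671
Band 4: 2360 × 0.945 = 2230
Band 5: 581 × 0.951 = 553
Band 6: 1598 × 0.923 = 1475
Band 7: 332 × 0.936 + 2435 × 0.396 = 311 + 964 = 1275
Net migration: Band 4 − 90 → 2140
Population now: 0–9=422, 10–19=122, 20–29=1671, 30–39=2140, 40–49=553, 50–59=1475, 60+=1275
Period 3.
Births: 1671 × 0.179 = 299
Band 2: 422 × 0.962 = 406
Band 3: 122 × 0.944 = 115
Band 4: 1671 × 0.945 = 1579
Band 5: 2140 × 0.951 = 2035
Band 6: 553 × 0.923 = 510
Band 7: 1475 × 0.936 + 1275 × 0.396 = 1381 + 505 = 1886
Net migration: Band 4 − 90 → 1489
Population now: 0–9=299, 10–19=406, 20–29=115, 30–39=1489, 40–49=2035, 50–59=510, 60+=1886
Total after period 3: 299 + 406 + 115 + 1489 + 2035 + 510 + 1886 = 6740

6740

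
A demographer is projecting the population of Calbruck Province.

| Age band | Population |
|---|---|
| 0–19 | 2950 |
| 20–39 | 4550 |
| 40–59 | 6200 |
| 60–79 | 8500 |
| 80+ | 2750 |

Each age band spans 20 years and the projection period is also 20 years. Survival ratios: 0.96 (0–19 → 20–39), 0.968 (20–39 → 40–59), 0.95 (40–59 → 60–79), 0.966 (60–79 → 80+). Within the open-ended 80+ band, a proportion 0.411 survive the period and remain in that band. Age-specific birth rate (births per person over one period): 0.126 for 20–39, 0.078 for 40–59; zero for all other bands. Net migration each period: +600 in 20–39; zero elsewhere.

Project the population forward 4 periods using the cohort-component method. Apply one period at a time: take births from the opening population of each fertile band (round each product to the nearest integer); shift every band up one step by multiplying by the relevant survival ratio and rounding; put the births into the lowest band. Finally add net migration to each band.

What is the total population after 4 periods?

— Period 1 —
Births: 4550 × 0.126 = 573, 6200 × 0.078 = 484 ⇒ total 1057
20–39: 2950 × 0.96 = 2832
40–59: 4550 × 0.968 = 4404
60–79: 6200 × 0.95 = 5890
80+: 8500 × 0.966 + 2750 × 0.411 = 8211 + 1130 = 9341
Net migration: 20–39 + 600 → 3432
Giving 1057 / 3432 / 4404 / 5890 / 9341.
— Period 2 —
Births: 3432 × 0.126 = 432, 4404 × 0.078 = 344 ⇒ total 776
20–39: 1057 × 0.96 = 1015
40–59: 3432 × 0.968 = 3322
60–79: 4404 × 0.95 = 4184
80+: 5890 × 0.966 + 9341 × 0.411 = 5690 + 3839 = 9529
Net migration: 20–39 + 600 → 1615
Giving 776 / 1615 / 3322 / 4184 / 9529.
— Period 3 —
Births: 1615 × 0.126 = 203, 3322 × 0.078 = 259 ⇒ total 462
20–39: 776 × 0.96 = 745
40–59: 1615 × 0.968 = 1563
60–79: 3322 × 0.95 = 3156
80+: 4184 × 0.966 + 9529 × 0.411 = 4042 + 3916 = 7958
Net migration: 20–39 + 600 → 1345
Giving 462 / 1345 / 1563 / 3156 / 7958.
— Period 4 —
Births: 1345 × 0.126 = 169, 1563 × 0.078 = 122 ⇒ total 291
20–39: 462 × 0.96 = 444
40–59: 1345 × 0.968 = 1302
60–79: 1563 × 0.95 = 1485
80+: 3156 × 0.966 + 7958 × 0.411 = 3049 + 3271 = 6320
Net migration: 20–39 + 600 → 1044
Giving 291 / 1044 / 1302 / 1485 / 6320.
Total after period 4: 291 + 1044 + 1302 + 1485 + 6320 = 10442

10442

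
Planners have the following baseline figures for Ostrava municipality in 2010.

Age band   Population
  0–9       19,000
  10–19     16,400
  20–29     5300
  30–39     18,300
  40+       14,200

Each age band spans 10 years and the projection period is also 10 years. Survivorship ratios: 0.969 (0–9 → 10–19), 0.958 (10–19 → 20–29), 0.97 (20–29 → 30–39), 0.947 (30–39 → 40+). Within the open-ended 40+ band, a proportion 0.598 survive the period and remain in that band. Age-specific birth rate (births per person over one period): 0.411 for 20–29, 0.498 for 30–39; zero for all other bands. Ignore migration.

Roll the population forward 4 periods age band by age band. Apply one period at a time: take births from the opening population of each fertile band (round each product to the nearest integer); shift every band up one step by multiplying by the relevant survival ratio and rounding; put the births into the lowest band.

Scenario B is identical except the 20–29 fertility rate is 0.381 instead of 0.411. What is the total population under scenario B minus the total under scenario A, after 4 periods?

Period 1:
Births: 5300 * 0.411 = 2178 ; 18300 * 0.498 = 9113 → total 11291
10–19: 19000 * 0.969 = 18411
20–29: 16400 * 0.958 = 15711
30–39: 5300 * 0.97 = 5141
40+: 18300 * 0.947 + 14200 * 0.598 = 17330 + 8492 = 25822
→ [11291, 18411, 15711, 5141, 25822]
Period 2:
Births: 15711 * 0.411 = 6457 ; 5141 * 0.498 = 2560 → total 9017
10–19: 11291 * 0.969 = 10941
20–29: 18411 * 0.958 = 17638
30–39: 15711 * 0.97 = 15240
40+: 5141 * 0.947 + 25822 * 0.598 = 4869 + 15442 = 20311
→ [9017, 10941, 17638, 15240, 20311]
Period 3:
Births: 17638 * 0.411 = 7249 ; 15240 * 0.498 = 7590 → total 14839
10–19: 9017 * 0.969 = 8737
20–29: 10941 * 0.958 = 10481
30–39: 17638 * 0.97 = 17109
40+: 15240 * 0.947 + 20311 * 0.598 = 14432 + 12146 = 26578
→ [14839, 8737, 10481, 17109, 26578]
Period 4:
Births: 10481 * 0.411 = 4308 ; 17109 * 0.498 = 8520 → total 12828
10–19: 14839 * 0.969 = 14379
20–29: 8737 * 0.958 = 8370
30–39: 10481 * 0.97 = 10167
40+: 17109 * 0.947 + 26578 * 0.598 = 16202 + 15894 = 32096
→ [12828, 14379, 8370, 10167, 32096]
Scenario A total after 4 periods: 77840
Scenario B projection —
Period 1:
Births: 5300 * 0.381 = 2019 ; 18300 * 0.498 = 9113 → total 11132
10–19: 19000 * 0.969 = 18411
20–29: 16400 * 0.958 = 15711
30–39: 5300 * 0.97 = 5141
40+: 18300 * 0.947 + 14200 * 0.598 = 17330 + 8492 = 25822
→ [11132, 18411, 15711, 5141, 25822]
Period 2:
Births: 15711 * 0.381 = 5986 ; 5141 * 0.498 = 2560 → total 8546
10–19: 11132 * 0.969 = 10787
20–29: 18411 * 0.958 = 17638
30–39: 15711 * 0.97 = 15240
40+: 5141 * 0.947 + 25822 * 0.598 = 4869 + 15442 = 20311
→ [8546, 10787, 17638, 15240, 20311]
Period 3:
Births: 17638 * 0.381 = 6720 ; 15240 * 0.498 = 7590 → total 14310
10–19: 8546 * 0.969 = 8281
20–29: 10787 * 0.958 = 10334
30–39: 17638 * 0.97 = 17109
40+: 15240 * 0.947 + 20311 * 0.598 = 14432 + 12146 = 26578
→ [14310, 8281, 10334, 17109, 26578]
Period 4:
Births: 10334 * 0.381 = 3937 ; 17109 * 0.498 = 8520 → total 12457
10–19: 14310 * 0.969 = 13866
20–29: 8281 * 0.958 = 7933
30–39: 10334 * 0.97 = 10024
40+: 17109 * 0.947 + 26578 * 0.598 = 16202 + 15894 = 32096
→ [12457, 13866, 7933, 10024, 32096]
Scenario B total after 4 periods: 76376
Difference B − A = 76376 − 77840 = -1464

-1464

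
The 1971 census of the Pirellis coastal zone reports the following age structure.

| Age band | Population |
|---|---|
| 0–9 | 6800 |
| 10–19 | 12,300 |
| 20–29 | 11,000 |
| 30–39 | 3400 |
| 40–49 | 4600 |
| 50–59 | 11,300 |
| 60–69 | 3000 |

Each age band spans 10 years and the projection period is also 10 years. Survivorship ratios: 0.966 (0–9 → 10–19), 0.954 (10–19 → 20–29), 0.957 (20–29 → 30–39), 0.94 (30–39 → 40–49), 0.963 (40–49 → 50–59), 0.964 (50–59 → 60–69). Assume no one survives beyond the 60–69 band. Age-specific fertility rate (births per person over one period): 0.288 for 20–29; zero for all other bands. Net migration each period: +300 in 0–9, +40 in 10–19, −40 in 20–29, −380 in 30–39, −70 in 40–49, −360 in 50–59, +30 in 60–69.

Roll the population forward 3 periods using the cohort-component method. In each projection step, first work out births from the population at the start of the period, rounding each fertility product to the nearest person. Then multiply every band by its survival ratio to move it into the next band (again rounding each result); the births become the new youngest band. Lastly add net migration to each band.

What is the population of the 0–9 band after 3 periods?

2104

— Period 1 —
Births: 11000 × 0.288 = 3168
10–19: 6800 × 0.966 = 6569
20–29: 12300 × 0.954 = 11734
30–39: 11000 × 0.957 = 10527
40–49: 3400 × 0.94 = 3196
50–59: 4600 × 0.963 = 4430
60–69: 11300 × 0.964 = 10893
Net migration: 0–9 + 300 → 3468; 10–19 + 40 → 6609; 20–29 − 40 → 11694; 30–39 − 380 → 10147; 40–49 − 70 → 3126; 50–59 − 360 → 4070; 60–69 + 30 → 10923
→ [3468, 6609, 11694, 10147, 3126, 4070, 10923]
— Period 2 —
Births: 11694 × 0.288 = 3368
10–19: 3468 × 0.966 = 3350
20–29: 6609 × 0.954 = 6305
30–39: 11694 × 0.957 = 11191
40–49: 10147 × 0.94 = 9538
50–59: 3126 × 0.963 = 3010
60–69: 4070 × 0.964 = 3923
Net migration: 0–9 + 300 → 3668; 10–19 + 40 → 3390; 20–29 − 40 → 6265; 30–39 − 380 → 10811; 40–49 − 70 → 9468; 50–59 − 360 → 2650; 60–69 + 30 → 3953
→ [3668, 3390, 6265, 10811, 9468, 2650, 3953]
— Period 3 —
Births: 6265 × 0.288 = 1804
10–19: 3668 × 0.966 = 3543
20–29: 3390 × 0.954 = 3234
30–39: 6265 × 0.957 = 5996
40–49: 10811 × 0.94 = 10162
50–59: 9468 × 0.963 = 9118
60–69: 2650 × 0.964 = 2555
Net migration: 0–9 + 300 → 2104; 10–19 + 40 → 3583; 20–29 − 40 → 3194; 30–39 − 380 → 5616; 40–49 − 70 → 10092; 50–59 − 360 → 8758; 60–69 + 30 → 2585
→ [2104, 3583, 3194, 5616, 10092, 8758, 2585]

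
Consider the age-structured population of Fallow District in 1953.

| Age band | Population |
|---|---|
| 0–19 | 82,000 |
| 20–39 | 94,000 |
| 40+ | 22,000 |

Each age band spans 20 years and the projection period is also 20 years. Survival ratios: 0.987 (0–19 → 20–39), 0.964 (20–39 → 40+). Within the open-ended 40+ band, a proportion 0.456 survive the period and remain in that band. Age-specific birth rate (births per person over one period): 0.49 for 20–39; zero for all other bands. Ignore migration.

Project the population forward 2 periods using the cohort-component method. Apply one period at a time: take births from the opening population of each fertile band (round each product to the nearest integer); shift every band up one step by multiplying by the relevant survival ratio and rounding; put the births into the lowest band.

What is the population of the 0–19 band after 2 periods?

Numbering the bands 1..3 from youngest to oldest:
After projecting period 1:
Births: 94000 × 0.49 = 46060
Band 2: 82000 × 0.987 = 80934
Band 3: 94000 × 0.964 + 22000 × 0.456 = 90616 + 10032 = 100648
Giving 46060 / 80934 / 100648.
After projecting period 2:
Births: 80934 × 0.49 = 39658
Band 2: 46060 × 0.987 = 45461
Band 3: 80934 × 0.964 + 100648 × 0.456 = 78020 + 45895 = 123915
Giving 39658 / 45461 / 123915.

39658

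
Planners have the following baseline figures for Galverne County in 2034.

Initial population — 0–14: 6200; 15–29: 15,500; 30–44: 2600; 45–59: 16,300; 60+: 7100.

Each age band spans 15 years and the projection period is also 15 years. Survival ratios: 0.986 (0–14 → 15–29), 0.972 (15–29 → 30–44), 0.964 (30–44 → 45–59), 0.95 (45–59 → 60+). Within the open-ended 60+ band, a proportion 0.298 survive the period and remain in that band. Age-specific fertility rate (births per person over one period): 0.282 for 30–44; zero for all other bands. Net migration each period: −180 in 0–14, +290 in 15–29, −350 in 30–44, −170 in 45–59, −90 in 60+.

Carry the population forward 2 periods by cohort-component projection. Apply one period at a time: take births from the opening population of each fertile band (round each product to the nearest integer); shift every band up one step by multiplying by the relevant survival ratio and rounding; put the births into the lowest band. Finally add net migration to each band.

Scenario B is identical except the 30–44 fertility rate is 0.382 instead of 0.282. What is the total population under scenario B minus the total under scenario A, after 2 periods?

After projecting period 1:
Births: 2600 × 0.282 = 733
15–29: 6200 × 0.986 = 6113
30–44: 15500 × 0.972 = 15066
45–59: 2600 × 0.964 = 2506
60+: 16300 × 0.95 + 7100 × 0.298 = 15485 + 2116 = 17601
Net migration: 0–14 − 180 → 553; 15–29 + 290 → 6403; 30–44 − 350 → 14716; 45–59 − 170 → 2336; 60+ − 90 → 17511
Giving 553 / 6403 / 14716 / 2336 / 17511.
After projecting period 2:
Births: 14716 × 0.282 = 4150
15–29: 553 × 0.986 = 545
30–44: 6403 × 0.972 = 6224
45–59: 14716 × 0.964 = 14186
60+: 2336 × 0.95 + 17511 × 0.298 = 2219 + 5218 = 7437
Net migration: 0–14 − 180 → 3970; 15–29 + 290 → 835; 30–44 − 350 → 5874; 45–59 − 170 → 14016; 60+ − 90 → 7347
Giving 3970 / 835 / 5874 / 14016 / 7347.
Scenario A total after 2 periods: 32042
Scenario B projection —
After projecting period 1:
Births: 2600 × 0.382 = 993
15–29: 6200 × 0.986 = 6113
30–44: 15500 × 0.972 = 15066
45–59: 2600 × 0.964 = 2506
60+: 16300 × 0.95 + 7100 × 0.298 = 15485 + 2116 = 17601
Net migration: 0–14 − 180 → 813; 15–29 + 290 → 6403; 30–44 − 350 → 14716; 45–59 − 170 → 2336; 60+ − 90 → 17511
Giving 813 / 6403 / 14716 / 2336 / 17511.
After projecting period 2:
Births: 14716 × 0.382 = 5622
15–29: 813 × 0.986 = 802
30–44: 6403 × 0.972 = 6224
45–59: 14716 × 0.964 = 14186
60+: 2336 × 0.95 + 17511 × 0.298 = 2219 + 5218 = 7437
Net migration: 0–14 − 180 → 5442; 15–29 + 290 → 1092; 30–44 − 350 → 5874; 45–59 − 170 → 14016; 60+ − 90 → 7347
Giving 5442 / 1092 / 5874 / 14016 / 7347.
Scenario B total after 2 periods: 33771
Difference B − A = 33771 − 32042 = 1729

1729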